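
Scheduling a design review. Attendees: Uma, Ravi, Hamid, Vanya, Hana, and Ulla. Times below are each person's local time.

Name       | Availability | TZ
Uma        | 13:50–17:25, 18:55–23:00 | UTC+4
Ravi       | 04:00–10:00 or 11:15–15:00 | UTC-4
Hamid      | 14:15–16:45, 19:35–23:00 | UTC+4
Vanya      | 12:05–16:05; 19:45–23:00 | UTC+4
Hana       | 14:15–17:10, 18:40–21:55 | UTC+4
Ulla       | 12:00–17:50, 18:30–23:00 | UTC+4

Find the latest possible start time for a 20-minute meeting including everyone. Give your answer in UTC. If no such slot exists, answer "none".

17:35

Uma in UTC: 09:50-13:25, 14:55-19:00 (subtract 4h to convert from UTC+4).
Ravi in UTC: 08:00-14:00, 15:15-19:00 (add 4h to convert from UTC-4).
Hamid in UTC: 10:15-12:45, 15:35-19:00 (subtract 4h to convert from UTC+4).
Vanya in UTC: 08:05-12:05, 15:45-19:00 (subtract 4h to convert from UTC+4).
Hana in UTC: 10:15-13:10, 14:40-17:55 (subtract 4h to convert from UTC+4).
Ulla in UTC: 08:00-13:50, 14:30-19:00 (subtract 4h to convert from UTC+4).
Uma ∩ Ravi: 09:50-13:25, 15:15-19:00.
Uma ∩ Ravi ∩ Hamid: 10:15-12:45, 15:35-19:00.
Uma ∩ Ravi ∩ Hamid ∩ Vanya: 10:15-12:05, 15:45-19:00.
Uma ∩ Ravi ∩ Hamid ∩ Vanya ∩ Hana: 10:15-12:05, 15:45-17:55.
Uma ∩ Ravi ∩ Hamid ∩ Vanya ∩ Hana ∩ Ulla: 10:15-12:05, 15:45-17:55.
The last common window of at least 20 minutes is 15:45-17:55; a 20-minute meeting can start as late as 17:35 and still end by 17:55.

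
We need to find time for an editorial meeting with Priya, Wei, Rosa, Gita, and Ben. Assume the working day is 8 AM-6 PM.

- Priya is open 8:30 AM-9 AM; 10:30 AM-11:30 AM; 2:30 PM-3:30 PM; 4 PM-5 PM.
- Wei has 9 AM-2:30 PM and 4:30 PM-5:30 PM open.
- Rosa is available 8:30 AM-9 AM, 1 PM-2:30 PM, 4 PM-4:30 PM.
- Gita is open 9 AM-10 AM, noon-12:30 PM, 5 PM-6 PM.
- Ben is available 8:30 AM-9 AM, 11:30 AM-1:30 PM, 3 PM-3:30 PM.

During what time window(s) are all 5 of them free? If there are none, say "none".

Priya ∩ Wei: 10:30-11:30, 16:30-17:00.
Priya ∩ Wei ∩ Rosa: ∅.
Priya ∩ Wei ∩ Rosa ∩ Gita: ∅.
Priya ∩ Wei ∩ Rosa ∩ Gita ∩ Ben: ∅.
There is no time when everyone is free.

none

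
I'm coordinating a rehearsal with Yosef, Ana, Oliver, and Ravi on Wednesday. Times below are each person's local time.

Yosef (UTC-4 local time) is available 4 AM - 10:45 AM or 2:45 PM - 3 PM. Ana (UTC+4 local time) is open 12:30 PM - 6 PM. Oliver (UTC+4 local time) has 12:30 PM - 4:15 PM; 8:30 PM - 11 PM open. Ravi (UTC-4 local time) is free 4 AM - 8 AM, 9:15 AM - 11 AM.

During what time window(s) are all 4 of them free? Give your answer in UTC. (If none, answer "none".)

Yosef in UTC: 08:00-14:45, 18:45-19:00 (add 4h to convert from UTC-4).
Ana in UTC: 08:30-14:00 (subtract 4h to convert from UTC+4).
Oliver in UTC: 08:30-12:15, 16:30-19:00 (subtract 4h to convert from UTC+4).
Ravi in UTC: 08:00-12:00, 13:15-15:00 (add 4h to convert from UTC-4).
Yosef ∩ Ana: 08:30-14:00.
Yosef ∩ Ana ∩ Oliver: 08:30-12:15.
Yosef ∩ Ana ∩ Oliver ∩ Ravi: 08:30-12:00.
So the common availability across everyone is 08:30-12:00.

08:30-12:00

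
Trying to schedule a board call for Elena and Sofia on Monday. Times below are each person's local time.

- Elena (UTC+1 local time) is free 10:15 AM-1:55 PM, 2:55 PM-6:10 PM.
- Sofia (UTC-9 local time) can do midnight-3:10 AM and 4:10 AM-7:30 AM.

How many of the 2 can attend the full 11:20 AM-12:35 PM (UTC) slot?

Elena in UTC: 09:15-12:55, 13:55-17:10 (subtract 1h to convert from UTC+1).
Sofia in UTC: 09:00-12:10, 13:10-16:30 (add 9h to convert from UTC-9).
Elena can make the full 11:20-12:35 slot — that's 1.

1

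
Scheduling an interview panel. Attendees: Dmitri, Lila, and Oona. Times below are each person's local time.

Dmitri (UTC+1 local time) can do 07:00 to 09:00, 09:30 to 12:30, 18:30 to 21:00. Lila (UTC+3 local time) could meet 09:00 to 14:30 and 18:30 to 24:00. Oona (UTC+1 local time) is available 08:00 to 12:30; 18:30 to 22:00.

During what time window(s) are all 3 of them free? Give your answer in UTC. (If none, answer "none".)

07:00-08:00, 08:30-11:30, 17:30-20:00

Dmitri in UTC: 06:00-08:00, 08:30-11:30, 17:30-20:00 (subtract 1h to convert from UTC+1).
Lila in UTC: 06:00-11:30, 15:30-21:00 (subtract 3h to convert from UTC+3).
Oona in UTC: 07:00-11:30, 17:30-21:00 (subtract 1h to convert from UTC+1).
Dmitri ∩ Lila: 06:00-08:00, 08:30-11:30, 17:30-20:00.
Dmitri ∩ Lila ∩ Oona: 07:00-08:00, 08:30-11:30, 17:30-20:00.
So the common availability across everyone is 07:00-08:00, 08:30-11:30, 17:30-20:00.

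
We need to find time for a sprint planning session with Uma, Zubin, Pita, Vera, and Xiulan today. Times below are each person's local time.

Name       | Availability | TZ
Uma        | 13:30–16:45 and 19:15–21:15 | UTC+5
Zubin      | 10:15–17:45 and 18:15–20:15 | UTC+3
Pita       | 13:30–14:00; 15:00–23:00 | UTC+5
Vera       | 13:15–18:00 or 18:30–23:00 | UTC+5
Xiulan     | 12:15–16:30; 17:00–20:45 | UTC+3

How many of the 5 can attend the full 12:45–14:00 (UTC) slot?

2

Uma in UTC: 08:30-11:45, 14:15-16:15 (subtract 5h to convert from UTC+5).
Zubin in UTC: 07:15-14:45, 15:15-17:15 (subtract 3h to convert from UTC+3).
Pita in UTC: 08:30-09:00, 10:00-18:00 (subtract 5h to convert from UTC+5).
Vera in UTC: 08:15-13:00, 13:30-18:00 (subtract 5h to convert from UTC+5).
Xiulan in UTC: 09:15-13:30, 14:00-17:45 (subtract 3h to convert from UTC+3).
Zubin and Pita can make the full 12:45-14:00 slot — that's 2.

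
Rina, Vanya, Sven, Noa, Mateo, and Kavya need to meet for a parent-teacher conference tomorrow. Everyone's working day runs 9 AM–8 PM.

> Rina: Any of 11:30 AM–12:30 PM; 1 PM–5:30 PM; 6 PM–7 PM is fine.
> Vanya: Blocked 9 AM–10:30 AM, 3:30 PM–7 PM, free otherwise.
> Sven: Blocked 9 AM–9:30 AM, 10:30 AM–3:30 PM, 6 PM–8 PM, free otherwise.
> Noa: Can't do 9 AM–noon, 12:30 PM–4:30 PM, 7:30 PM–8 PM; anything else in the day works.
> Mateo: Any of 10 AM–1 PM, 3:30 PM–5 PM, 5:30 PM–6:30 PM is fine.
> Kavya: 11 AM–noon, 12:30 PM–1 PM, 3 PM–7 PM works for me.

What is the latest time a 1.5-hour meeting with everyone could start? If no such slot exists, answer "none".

Rina free: 11:30-12:30, 13:00-17:30, 18:00-19:00.
Vanya free: 10:30-15:30, 19:00-20:00 (invert busy blocks within the working day).
Sven free: 09:30-10:30, 15:30-18:00 (invert busy blocks within the working day).
Noa free: 12:00-12:30, 16:30-19:30 (invert busy blocks within the working day).
Mateo free: 10:00-13:00, 15:30-17:00, 17:30-18:30.
Kavya free: 11:00-12:00, 12:30-13:00, 15:00-19:00.
Rina ∩ Vanya: 11:30-12:30, 13:00-15:30.
Rina ∩ Vanya ∩ Sven: ∅.
Rina ∩ Vanya ∩ Sven ∩ Noa: ∅.
Rina ∩ Vanya ∩ Sven ∩ Noa ∩ Mateo: ∅.
Rina ∩ Vanya ∩ Sven ∩ Noa ∩ Mateo ∩ Kavya: ∅.
There is no time when everyone is free.
No common window is at least 90 minutes long.

none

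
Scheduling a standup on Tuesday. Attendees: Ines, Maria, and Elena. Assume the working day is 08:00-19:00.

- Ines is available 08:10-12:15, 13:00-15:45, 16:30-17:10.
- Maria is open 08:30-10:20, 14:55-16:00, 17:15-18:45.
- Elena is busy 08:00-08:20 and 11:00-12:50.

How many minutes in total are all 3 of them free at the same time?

160

Ines free: 08:10-12:15, 13:00-15:45, 16:30-17:10.
Maria free: 08:30-10:20, 14:55-16:00, 17:15-18:45.
Elena free: 08:20-11:00, 12:50-19:00 (invert busy blocks within the working day).
Ines ∩ Maria: 08:30-10:20, 14:55-15:45.
Ines ∩ Maria ∩ Elena: 08:30-10:20, 14:55-15:45.
Summing the common windows: 110 + 50 = 160 minutes.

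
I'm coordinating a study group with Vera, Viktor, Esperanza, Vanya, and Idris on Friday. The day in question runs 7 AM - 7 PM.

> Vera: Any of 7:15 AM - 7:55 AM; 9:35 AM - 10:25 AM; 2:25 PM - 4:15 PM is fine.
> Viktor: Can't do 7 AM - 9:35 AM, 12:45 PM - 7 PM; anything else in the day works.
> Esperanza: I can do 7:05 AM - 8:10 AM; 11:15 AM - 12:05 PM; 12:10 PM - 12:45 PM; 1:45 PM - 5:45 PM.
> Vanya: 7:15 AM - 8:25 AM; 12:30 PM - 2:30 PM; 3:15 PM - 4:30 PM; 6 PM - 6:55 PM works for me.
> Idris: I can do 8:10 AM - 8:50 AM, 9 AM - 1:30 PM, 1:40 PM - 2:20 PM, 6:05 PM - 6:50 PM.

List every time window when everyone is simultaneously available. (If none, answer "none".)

Vera free: 07:15-07:55, 09:35-10:25, 14:25-16:15.
Viktor free: 09:35-12:45 (invert busy blocks within the working day).
Esperanza free: 07:05-08:10, 11:15-12:05, 12:10-12:45, 13:45-17:45.
Vanya free: 07:15-08:25, 12:30-14:30, 15:15-16:30, 18:00-18:55.
Idris free: 08:10-08:50, 09:00-13:30, 13:40-14:20, 18:05-18:50.
Vera ∩ Viktor: 09:35-10:25.
Vera ∩ Viktor ∩ Esperanza: ∅.
Vera ∩ Viktor ∩ Esperanza ∩ Vanya: ∅.
Vera ∩ Viktor ∩ Esperanza ∩ Vanya ∩ Idris: ∅.
There is no time when everyone is free.

none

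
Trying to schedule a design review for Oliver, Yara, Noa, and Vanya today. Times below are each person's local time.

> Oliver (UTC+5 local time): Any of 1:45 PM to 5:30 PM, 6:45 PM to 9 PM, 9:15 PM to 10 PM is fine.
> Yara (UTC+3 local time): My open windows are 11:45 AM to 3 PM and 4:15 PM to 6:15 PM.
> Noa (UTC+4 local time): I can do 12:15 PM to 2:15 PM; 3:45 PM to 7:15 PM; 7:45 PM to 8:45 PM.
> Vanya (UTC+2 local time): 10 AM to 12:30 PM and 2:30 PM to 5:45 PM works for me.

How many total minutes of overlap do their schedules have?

180

Oliver in UTC: 08:45-12:30, 13:45-16:00, 16:15-17:00 (subtract 5h to convert from UTC+5).
Yara in UTC: 08:45-12:00, 13:15-15:15 (subtract 3h to convert from UTC+3).
Noa in UTC: 08:15-10:15, 11:45-15:15, 15:45-16:45 (subtract 4h to convert from UTC+4).
Vanya in UTC: 08:00-10:30, 12:30-15:45 (subtract 2h to convert from UTC+2).
Oliver ∩ Yara: 08:45-12:00, 13:45-15:15.
Oliver ∩ Yara ∩ Noa: 08:45-10:15, 11:45-12:00, 13:45-15:15.
Oliver ∩ Yara ∩ Noa ∩ Vanya: 08:45-10:15, 13:45-15:15.
Summing the common windows: 90 + 90 = 180 minutes.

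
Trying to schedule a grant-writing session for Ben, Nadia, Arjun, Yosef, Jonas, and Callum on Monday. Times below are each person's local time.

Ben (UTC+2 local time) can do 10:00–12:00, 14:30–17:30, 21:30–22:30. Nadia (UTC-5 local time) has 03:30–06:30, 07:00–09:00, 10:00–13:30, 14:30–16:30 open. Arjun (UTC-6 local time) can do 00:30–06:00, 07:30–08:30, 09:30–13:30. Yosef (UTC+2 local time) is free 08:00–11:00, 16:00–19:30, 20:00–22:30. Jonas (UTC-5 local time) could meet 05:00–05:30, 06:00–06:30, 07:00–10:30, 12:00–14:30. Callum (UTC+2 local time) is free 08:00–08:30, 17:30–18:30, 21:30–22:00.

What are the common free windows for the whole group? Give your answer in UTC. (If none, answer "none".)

Ben in UTC: 08:00-10:00, 12:30-15:30, 19:30-20:30 (subtract 2h to convert from UTC+2).
Nadia in UTC: 08:30-11:30, 12:00-14:00, 15:00-18:30, 19:30-21:30 (add 5h to convert from UTC-5).
Arjun in UTC: 06:30-12:00, 13:30-14:30, 15:30-19:30 (add 6h to convert from UTC-6).
Yosef in UTC: 06:00-09:00, 14:00-17:30, 18:00-20:30 (subtract 2h to convert from UTC+2).
Jonas in UTC: 10:00-10:30, 11:00-11:30, 12:00-15:30, 17:00-19:30 (add 5h to convert from UTC-5).
Callum in UTC: 06:00-06:30, 15:30-16:30, 19:30-20:00 (subtract 2h to convert from UTC+2).
Ben ∩ Nadia: 08:30-10:00, 12:30-14:00, 15:00-15:30, 19:30-20:30.
Ben ∩ Nadia ∩ Arjun: 08:30-10:00, 13:30-14:00.
Ben ∩ Nadia ∩ Arjun ∩ Yosef: 08:30-09:00.
Ben ∩ Nadia ∩ Arjun ∩ Yosef ∩ Jonas: ∅.
Ben ∩ Nadia ∩ Arjun ∩ Yosef ∩ Jonas ∩ Callum: ∅.
There is no time when everyone is free.

none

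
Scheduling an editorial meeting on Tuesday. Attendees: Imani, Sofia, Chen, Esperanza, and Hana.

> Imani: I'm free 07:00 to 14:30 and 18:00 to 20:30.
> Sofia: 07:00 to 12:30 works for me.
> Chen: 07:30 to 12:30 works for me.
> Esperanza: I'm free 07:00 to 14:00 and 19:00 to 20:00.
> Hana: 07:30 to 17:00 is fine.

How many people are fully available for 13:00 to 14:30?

2

Imani and Hana can make the full 13:00-14:30 slot — that's 2.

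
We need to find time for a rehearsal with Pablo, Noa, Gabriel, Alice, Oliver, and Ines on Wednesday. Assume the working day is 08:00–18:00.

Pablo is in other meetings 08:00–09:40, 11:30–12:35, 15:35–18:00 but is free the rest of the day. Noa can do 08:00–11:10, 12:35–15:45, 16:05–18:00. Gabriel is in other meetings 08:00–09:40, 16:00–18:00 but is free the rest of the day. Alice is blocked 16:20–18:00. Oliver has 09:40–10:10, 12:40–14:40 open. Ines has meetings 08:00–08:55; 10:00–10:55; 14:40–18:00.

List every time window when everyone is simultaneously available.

Pablo free: 09:40-11:30, 12:35-15:35 (invert busy blocks within the working day).
Noa free: 08:00-11:10, 12:35-15:45, 16:05-18:00.
Gabriel free: 09:40-16:00 (invert busy blocks within the working day).
Alice free: 08:00-16:20 (invert busy blocks within the working day).
Oliver free: 09:40-10:10, 12:40-14:40.
Ines free: 08:55-10:00, 10:55-14:40 (invert busy blocks within the working day).
Pablo ∩ Noa: 09:40-11:10, 12:35-15:35.
Pablo ∩ Noa ∩ Gabriel: 09:40-11:10, 12:35-15:35.
Pablo ∩ Noa ∩ Gabriel ∩ Alice: 09:40-11:10, 12:35-15:35.
Pablo ∩ Noa ∩ Gabriel ∩ Alice ∩ Oliver: 09:40-10:10, 12:40-14:40.
Pablo ∩ Noa ∩ Gabriel ∩ Alice ∩ Oliver ∩ Ines: 09:40-10:00, 12:40-14:40.
Those are the intersection windows.

09:40-10:00, 12:40-14:40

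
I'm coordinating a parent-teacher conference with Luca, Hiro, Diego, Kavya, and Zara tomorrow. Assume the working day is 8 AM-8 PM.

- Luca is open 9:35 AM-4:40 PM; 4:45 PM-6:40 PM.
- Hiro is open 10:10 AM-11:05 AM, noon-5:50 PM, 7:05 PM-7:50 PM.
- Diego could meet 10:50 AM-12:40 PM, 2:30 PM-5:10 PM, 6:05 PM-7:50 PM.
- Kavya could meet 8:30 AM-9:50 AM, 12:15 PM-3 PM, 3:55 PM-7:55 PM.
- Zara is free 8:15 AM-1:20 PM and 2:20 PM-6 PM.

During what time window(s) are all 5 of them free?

12:15-12:40, 14:30-15:00, 15:55-16:40, 16:45-17:10

Luca ∩ Hiro: 10:10-11:05, 12:00-16:40, 16:45-17:50.
Luca ∩ Hiro ∩ Diego: 10:50-11:05, 12:00-12:40, 14:30-16:40, 16:45-17:10.
Luca ∩ Hiro ∩ Diego ∩ Kavya: 12:15-12:40, 14:30-15:00, 15:55-16:40, 16:45-17:10.
Luca ∩ Hiro ∩ Diego ∩ Kavya ∩ Zara: 12:15-12:40, 14:30-15:00, 15:55-16:40, 16:45-17:10.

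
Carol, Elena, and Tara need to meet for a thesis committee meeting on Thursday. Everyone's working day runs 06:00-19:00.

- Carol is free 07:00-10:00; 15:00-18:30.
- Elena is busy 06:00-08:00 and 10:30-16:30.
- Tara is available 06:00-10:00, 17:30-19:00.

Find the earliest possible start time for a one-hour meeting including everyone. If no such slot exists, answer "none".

08:00

Carol free: 07:00-10:00, 15:00-18:30.
Elena free: 08:00-10:30, 16:30-19:00 (invert busy blocks within the working day).
Tara free: 06:00-10:00, 17:30-19:00.
Carol ∩ Elena: 08:00-10:00, 16:30-18:30.
Carol ∩ Elena ∩ Tara: 08:00-10:00, 17:30-18:30.
The first common window of at least 60 minutes is 08:00-10:00, so the earliest start is 08:00.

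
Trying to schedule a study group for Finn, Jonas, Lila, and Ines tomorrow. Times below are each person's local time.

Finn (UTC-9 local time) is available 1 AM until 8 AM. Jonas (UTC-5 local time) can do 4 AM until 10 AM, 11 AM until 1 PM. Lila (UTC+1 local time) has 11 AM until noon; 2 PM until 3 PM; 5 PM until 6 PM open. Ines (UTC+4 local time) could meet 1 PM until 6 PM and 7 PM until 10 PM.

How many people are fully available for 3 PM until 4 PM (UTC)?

2

Finn in UTC: 10:00-17:00 (add 9h to convert from UTC-9).
Jonas in UTC: 09:00-15:00, 16:00-18:00 (add 5h to convert from UTC-5).
Lila in UTC: 10:00-11:00, 13:00-14:00, 16:00-17:00 (subtract 1h to convert from UTC+1).
Ines in UTC: 09:00-14:00, 15:00-18:00 (subtract 4h to convert from UTC+4).
Finn and Ines can make the full 15:00-16:00 slot — that's 2.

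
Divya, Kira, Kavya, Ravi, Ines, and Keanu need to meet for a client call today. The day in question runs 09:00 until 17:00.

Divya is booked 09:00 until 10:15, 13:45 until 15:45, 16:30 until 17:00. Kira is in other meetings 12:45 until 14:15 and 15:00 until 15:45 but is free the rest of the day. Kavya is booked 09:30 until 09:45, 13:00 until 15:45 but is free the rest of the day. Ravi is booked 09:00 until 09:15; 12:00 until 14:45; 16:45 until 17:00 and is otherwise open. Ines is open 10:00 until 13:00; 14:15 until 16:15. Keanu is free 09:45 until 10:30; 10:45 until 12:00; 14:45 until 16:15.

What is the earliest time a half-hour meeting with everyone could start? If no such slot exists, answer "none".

10:45

Divya free: 10:15-13:45, 15:45-16:30 (invert busy blocks within the working day).
Kira free: 09:00-12:45, 14:15-15:00, 15:45-17:00 (invert busy blocks within the working day).
Kavya free: 09:00-09:30, 09:45-13:00, 15:45-17:00 (invert busy blocks within the working day).
Ravi free: 09:15-12:00, 14:45-16:45 (invert busy blocks within the working day).
Ines free: 10:00-13:00, 14:15-16:15.
Keanu free: 09:45-10:30, 10:45-12:00, 14:45-16:15.
Divya ∩ Kira: 10:15-12:45, 15:45-16:30.
Divya ∩ Kira ∩ Kavya: 10:15-12:45, 15:45-16:30.
Divya ∩ Kira ∩ Kavya ∩ Ravi: 10:15-12:00, 15:45-16:30.
Divya ∩ Kira ∩ Kavya ∩ Ravi ∩ Ines: 10:15-12:00, 15:45-16:15.
Divya ∩ Kira ∩ Kavya ∩ Ravi ∩ Ines ∩ Keanu: 10:15-10:30, 10:45-12:00, 15:45-16:15.
The first common window of at least 30 minutes is 10:45-12:00, so the earliest start is 10:45.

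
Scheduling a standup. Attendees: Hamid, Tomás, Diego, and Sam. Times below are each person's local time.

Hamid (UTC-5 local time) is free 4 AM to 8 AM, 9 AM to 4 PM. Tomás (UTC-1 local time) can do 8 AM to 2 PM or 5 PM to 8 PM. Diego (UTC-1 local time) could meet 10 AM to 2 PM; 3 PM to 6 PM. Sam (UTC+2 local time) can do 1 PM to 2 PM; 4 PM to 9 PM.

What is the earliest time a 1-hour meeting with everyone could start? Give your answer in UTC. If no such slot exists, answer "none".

Hamid in UTC: 09:00-13:00, 14:00-21:00 (add 5h to convert from UTC-5).
Tomás in UTC: 09:00-15:00, 18:00-21:00 (add 1h to convert from UTC-1).
Diego in UTC: 11:00-15:00, 16:00-19:00 (add 1h to convert from UTC-1).
Sam in UTC: 11:00-12:00, 14:00-19:00 (subtract 2h to convert from UTC+2).
Hamid ∩ Tomás: 09:00-13:00, 14:00-15:00, 18:00-21:00.
Hamid ∩ Tomás ∩ Diego: 11:00-13:00, 14:00-15:00, 18:00-19:00.
Hamid ∩ Tomás ∩ Diego ∩ Sam: 11:00-12:00, 14:00-15:00, 18:00-19:00.
Those are the intersection windows.
The first common window of at least 60 minutes is 11:00-12:00, so the earliest start is 11:00.

11:00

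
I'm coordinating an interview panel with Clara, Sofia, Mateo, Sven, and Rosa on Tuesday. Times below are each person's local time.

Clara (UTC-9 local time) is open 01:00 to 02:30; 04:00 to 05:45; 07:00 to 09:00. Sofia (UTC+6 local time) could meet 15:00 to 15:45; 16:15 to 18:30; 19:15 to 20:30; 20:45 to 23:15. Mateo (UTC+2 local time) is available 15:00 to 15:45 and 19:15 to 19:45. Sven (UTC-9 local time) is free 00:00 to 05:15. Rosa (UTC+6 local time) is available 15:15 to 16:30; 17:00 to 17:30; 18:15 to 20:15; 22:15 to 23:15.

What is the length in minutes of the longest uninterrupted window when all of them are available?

Clara in UTC: 10:00-11:30, 13:00-14:45, 16:00-18:00 (add 9h to convert from UTC-9).
Sofia in UTC: 09:00-09:45, 10:15-12:30, 13:15-14:30, 14:45-17:15 (subtract 6h to convert from UTC+6).
Mateo in UTC: 13:00-13:45, 17:15-17:45 (subtract 2h to convert from UTC+2).
Sven in UTC: 09:00-14:15 (add 9h to convert from UTC-9).
Rosa in UTC: 09:15-10:30, 11:00-11:30, 12:15-14:15, 16:15-17:15 (subtract 6h to convert from UTC+6).
Clara ∩ Sofia: 10:15-11:30, 13:15-14:30, 16:00-17:15.
Clara ∩ Sofia ∩ Mateo: 13:15-13:45.
Clara ∩ Sofia ∩ Mateo ∩ Sven: 13:15-13:45.
Clara ∩ Sofia ∩ Mateo ∩ Sven ∩ Rosa: 13:15-13:45.
So the common availability across everyone is 13:15-13:45.
The longest is 13:15-13:45 at 30 minutes.

30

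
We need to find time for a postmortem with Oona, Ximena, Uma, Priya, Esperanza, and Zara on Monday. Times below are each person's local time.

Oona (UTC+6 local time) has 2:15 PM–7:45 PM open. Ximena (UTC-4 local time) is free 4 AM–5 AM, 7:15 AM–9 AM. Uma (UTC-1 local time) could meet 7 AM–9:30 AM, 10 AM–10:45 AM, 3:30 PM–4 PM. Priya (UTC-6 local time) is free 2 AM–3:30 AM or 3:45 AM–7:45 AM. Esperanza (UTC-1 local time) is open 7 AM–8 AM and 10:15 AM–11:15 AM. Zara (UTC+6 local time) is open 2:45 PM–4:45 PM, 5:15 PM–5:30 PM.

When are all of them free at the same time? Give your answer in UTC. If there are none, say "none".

08:45-09:00, 11:15-11:30

Oona in UTC: 08:15-13:45 (subtract 6h to convert from UTC+6).
Ximena in UTC: 08:00-09:00, 11:15-13:00 (add 4h to convert from UTC-4).
Uma in UTC: 08:00-10:30, 11:00-11:45, 16:30-17:00 (add 1h to convert from UTC-1).
Priya in UTC: 08:00-09:30, 09:45-13:45 (add 6h to convert from UTC-6).
Esperanza in UTC: 08:00-09:00, 11:15-12:15 (add 1h to convert from UTC-1).
Zara in UTC: 08:45-10:45, 11:15-11:30 (subtract 6h to convert from UTC+6).
Oona ∩ Ximena: 08:15-09:00, 11:15-13:00.
Oona ∩ Ximena ∩ Uma: 08:15-09:00, 11:15-11:45.
Oona ∩ Ximena ∩ Uma ∩ Priya: 08:15-09:00, 11:15-11:45.
Oona ∩ Ximena ∩ Uma ∩ Priya ∩ Esperanza: 08:15-09:00, 11:15-11:45.
Oona ∩ Ximena ∩ Uma ∩ Priya ∩ Esperanza ∩ Zara: 08:45-09:00, 11:15-11:30.
So the common availability across everyone is 08:45-09:00, 11:15-11:30.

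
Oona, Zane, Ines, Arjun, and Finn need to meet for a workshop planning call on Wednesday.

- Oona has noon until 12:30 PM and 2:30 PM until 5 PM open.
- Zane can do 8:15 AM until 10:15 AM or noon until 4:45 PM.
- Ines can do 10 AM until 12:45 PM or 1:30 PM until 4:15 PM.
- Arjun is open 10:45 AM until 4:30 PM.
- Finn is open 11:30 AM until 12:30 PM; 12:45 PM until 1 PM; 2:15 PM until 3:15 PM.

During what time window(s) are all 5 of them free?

Oona ∩ Zane: 12:00-12:30, 14:30-16:45.
Oona ∩ Zane ∩ Ines: 12:00-12:30, 14:30-16:15.
Oona ∩ Zane ∩ Ines ∩ Arjun: 12:00-12:30, 14:30-16:15.
Oona ∩ Zane ∩ Ines ∩ Arjun ∩ Finn: 12:00-12:30, 14:30-15:15.

12:00-12:30, 14:30-15:15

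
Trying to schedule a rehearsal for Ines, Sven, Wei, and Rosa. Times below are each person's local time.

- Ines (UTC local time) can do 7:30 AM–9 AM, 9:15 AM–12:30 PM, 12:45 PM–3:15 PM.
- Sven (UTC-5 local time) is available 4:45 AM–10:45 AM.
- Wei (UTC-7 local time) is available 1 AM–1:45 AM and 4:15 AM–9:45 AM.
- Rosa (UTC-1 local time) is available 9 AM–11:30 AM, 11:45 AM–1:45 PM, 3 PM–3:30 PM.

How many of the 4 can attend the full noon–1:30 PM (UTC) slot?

2

Ines in UTC: 07:30-09:00, 09:15-12:30, 12:45-15:15.
Sven in UTC: 09:45-15:45 (add 5h to convert from UTC-5).
Wei in UTC: 08:00-08:45, 11:15-16:45 (add 7h to convert from UTC-7).
Rosa in UTC: 10:00-12:30, 12:45-14:45, 16:00-16:30 (add 1h to convert from UTC-1).
Sven and Wei can make the full 12:00-13:30 slot — that's 2.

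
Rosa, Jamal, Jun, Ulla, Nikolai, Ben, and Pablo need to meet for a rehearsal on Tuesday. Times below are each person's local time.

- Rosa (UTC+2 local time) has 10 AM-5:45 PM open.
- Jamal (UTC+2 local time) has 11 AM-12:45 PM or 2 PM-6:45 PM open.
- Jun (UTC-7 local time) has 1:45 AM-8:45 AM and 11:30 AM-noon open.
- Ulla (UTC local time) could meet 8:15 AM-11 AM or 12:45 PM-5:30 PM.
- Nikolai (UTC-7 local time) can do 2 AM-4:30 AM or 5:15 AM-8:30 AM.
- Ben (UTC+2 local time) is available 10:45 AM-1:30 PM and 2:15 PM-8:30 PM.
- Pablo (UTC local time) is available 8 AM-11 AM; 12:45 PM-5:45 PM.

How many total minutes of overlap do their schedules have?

270

Rosa in UTC: 08:00-15:45 (subtract 2h to convert from UTC+2).
Jamal in UTC: 09:00-10:45, 12:00-16:45 (subtract 2h to convert from UTC+2).
Jun in UTC: 08:45-15:45, 18:30-19:00 (add 7h to convert from UTC-7).
Ulla in UTC: 08:15-11:00, 12:45-17:30.
Nikolai in UTC: 09:00-11:30, 12:15-15:30 (add 7h to convert from UTC-7).
Ben in UTC: 08:45-11:30, 12:15-18:30 (subtract 2h to convert from UTC+2).
Pablo in UTC: 08:00-11:00, 12:45-17:45.
Rosa ∩ Jamal: 09:00-10:45, 12:00-15:45.
Rosa ∩ Jamal ∩ Jun: 09:00-10:45, 12:00-15:45.
Rosa ∩ Jamal ∩ Jun ∩ Ulla: 09:00-10:45, 12:45-15:45.
Rosa ∩ Jamal ∩ Jun ∩ Ulla ∩ Nikolai: 09:00-10:45, 12:45-15:30.
Rosa ∩ Jamal ∩ Jun ∩ Ulla ∩ Nikolai ∩ Ben: 09:00-10:45, 12:45-15:30.
Rosa ∩ Jamal ∩ Jun ∩ Ulla ∩ Nikolai ∩ Ben ∩ Pablo: 09:00-10:45, 12:45-15:30.
Summing the common windows: 105 + 165 = 270 minutes.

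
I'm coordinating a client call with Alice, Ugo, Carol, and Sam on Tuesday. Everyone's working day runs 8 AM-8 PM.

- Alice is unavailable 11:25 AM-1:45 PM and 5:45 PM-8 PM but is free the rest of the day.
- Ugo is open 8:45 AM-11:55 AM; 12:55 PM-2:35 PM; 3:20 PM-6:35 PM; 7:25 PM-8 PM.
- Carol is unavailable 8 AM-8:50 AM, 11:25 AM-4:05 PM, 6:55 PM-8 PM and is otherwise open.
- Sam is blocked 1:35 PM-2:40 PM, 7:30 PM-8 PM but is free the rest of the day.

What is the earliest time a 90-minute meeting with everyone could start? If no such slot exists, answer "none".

08:50

Alice free: 08:00-11:25, 13:45-17:45 (invert busy blocks within the working day).
Ugo free: 08:45-11:55, 12:55-14:35, 15:20-18:35, 19:25-20:00.
Carol free: 08:50-11:25, 16:05-18:55 (invert busy blocks within the working day).
Sam free: 08:00-13:35, 14:40-19:30 (invert busy blocks within the working day).
Alice ∩ Ugo: 08:45-11:25, 13:45-14:35, 15:20-17:45.
Alice ∩ Ugo ∩ Carol: 08:50-11:25, 16:05-17:45.
Alice ∩ Ugo ∩ Carol ∩ Sam: 08:50-11:25, 16:05-17:45.
The first common window of at least 90 minutes is 08:50-11:25, so the earliest start is 08:50.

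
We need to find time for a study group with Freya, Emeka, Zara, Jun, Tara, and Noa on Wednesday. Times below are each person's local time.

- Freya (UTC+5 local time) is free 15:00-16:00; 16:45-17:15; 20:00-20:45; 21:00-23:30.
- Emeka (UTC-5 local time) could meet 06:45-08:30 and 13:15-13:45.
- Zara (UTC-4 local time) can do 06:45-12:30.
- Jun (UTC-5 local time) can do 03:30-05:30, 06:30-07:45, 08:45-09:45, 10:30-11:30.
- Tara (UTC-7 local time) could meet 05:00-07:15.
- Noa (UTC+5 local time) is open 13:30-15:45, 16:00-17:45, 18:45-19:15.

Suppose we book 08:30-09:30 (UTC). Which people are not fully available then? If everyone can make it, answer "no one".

Freya in UTC: 10:00-11:00, 11:45-12:15, 15:00-15:45, 16:00-18:30 (subtract 5h to convert from UTC+5).
Emeka in UTC: 11:45-13:30, 18:15-18:45 (add 5h to convert from UTC-5).
Zara in UTC: 10:45-16:30 (add 4h to convert from UTC-4).
Jun in UTC: 08:30-10:30, 11:30-12:45, 13:45-14:45, 15:30-16:30 (add 5h to convert from UTC-5).
Tara in UTC: 12:00-14:15 (add 7h to convert from UTC-7).
Noa in UTC: 08:30-10:45, 11:00-12:45, 13:45-14:15 (subtract 5h to convert from UTC+5).
Freya: not fully free for 08:30-09:30. Emeka: not fully free for 08:30-09:30. Zara: not fully free for 08:30-09:30. Jun: free for 08:30-09:30. Tara: not fully free for 08:30-09:30. Noa: free for 08:30-09:30.

Emeka, Freya, Tara, Zara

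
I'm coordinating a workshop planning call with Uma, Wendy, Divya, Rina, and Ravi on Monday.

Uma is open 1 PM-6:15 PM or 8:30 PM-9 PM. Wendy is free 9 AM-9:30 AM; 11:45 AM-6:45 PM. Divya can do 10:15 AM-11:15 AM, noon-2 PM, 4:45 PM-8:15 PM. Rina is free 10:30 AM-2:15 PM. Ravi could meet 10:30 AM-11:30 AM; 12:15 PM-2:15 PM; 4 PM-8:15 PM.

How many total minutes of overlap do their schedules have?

60

Uma ∩ Wendy: 13:00-18:15.
Uma ∩ Wendy ∩ Divya: 13:00-14:00, 16:45-18:15.
Uma ∩ Wendy ∩ Divya ∩ Rina: 13:00-14:00.
Uma ∩ Wendy ∩ Divya ∩ Rina ∩ Ravi: 13:00-14:00.
That's a single block of 60 minutes.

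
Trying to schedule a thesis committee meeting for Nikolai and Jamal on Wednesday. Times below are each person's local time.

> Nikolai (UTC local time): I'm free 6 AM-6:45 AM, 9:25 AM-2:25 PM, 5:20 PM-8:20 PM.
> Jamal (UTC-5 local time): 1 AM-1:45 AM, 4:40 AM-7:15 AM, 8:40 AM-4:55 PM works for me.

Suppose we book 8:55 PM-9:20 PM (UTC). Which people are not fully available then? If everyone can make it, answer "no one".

Nikolai in UTC: 06:00-06:45, 09:25-14:25, 17:20-20:20.
Jamal in UTC: 06:00-06:45, 09:40-12:15, 13:40-21:55 (add 5h to convert from UTC-5).
Nikolai: not fully free for 20:55-21:20. Jamal: free for 20:55-21:20.

Nikolai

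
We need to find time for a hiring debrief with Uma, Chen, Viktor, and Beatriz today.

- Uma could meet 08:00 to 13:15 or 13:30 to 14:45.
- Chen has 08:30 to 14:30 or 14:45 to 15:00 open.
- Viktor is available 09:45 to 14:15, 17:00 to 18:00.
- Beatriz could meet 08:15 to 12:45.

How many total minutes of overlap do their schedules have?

Uma ∩ Chen: 08:30-13:15, 13:30-14:30.
Uma ∩ Chen ∩ Viktor: 09:45-13:15, 13:30-14:15.
Uma ∩ Chen ∩ Viktor ∩ Beatriz: 09:45-12:45.
That's a single block of 180 minutes.

180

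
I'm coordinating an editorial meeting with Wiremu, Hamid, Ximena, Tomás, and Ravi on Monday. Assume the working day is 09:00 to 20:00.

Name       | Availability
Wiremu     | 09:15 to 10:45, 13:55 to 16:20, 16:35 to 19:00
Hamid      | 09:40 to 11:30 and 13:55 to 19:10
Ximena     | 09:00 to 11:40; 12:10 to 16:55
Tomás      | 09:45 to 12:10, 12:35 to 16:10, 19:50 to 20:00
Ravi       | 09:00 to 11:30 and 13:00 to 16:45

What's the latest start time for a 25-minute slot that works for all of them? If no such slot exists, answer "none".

15:45

Wiremu ∩ Hamid: 09:40-10:45, 13:55-16:20, 16:35-19:00.
Wiremu ∩ Hamid ∩ Ximena: 09:40-10:45, 13:55-16:20, 16:35-16:55.
Wiremu ∩ Hamid ∩ Ximena ∩ Tomás: 09:45-10:45, 13:55-16:10.
Wiremu ∩ Hamid ∩ Ximena ∩ Tomás ∩ Ravi: 09:45-10:45, 13:55-16:10.
Those are the intersection windows.
The last common window of at least 25 minutes is 13:55-16:10; a 25-minute meeting can start as late as 15:45 and still end by 16:10.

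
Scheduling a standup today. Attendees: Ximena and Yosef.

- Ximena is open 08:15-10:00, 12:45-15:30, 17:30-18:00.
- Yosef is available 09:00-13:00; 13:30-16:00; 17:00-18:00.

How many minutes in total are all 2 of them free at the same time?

225

Ximena ∩ Yosef: 09:00-10:00, 12:45-13:00, 13:30-15:30, 17:30-18:00.
Summing the common windows: 60 + 15 + 120 + 30 = 225 minutes.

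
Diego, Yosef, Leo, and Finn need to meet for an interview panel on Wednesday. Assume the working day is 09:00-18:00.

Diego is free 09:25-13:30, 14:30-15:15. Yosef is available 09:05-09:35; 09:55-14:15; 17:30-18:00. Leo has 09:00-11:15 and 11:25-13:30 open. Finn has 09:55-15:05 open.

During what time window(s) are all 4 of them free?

09:55-11:15, 11:25-13:30

Diego ∩ Yosef: 09:25-09:35, 09:55-13:30.
Diego ∩ Yosef ∩ Leo: 09:25-09:35, 09:55-11:15, 11:25-13:30.
Diego ∩ Yosef ∩ Leo ∩ Finn: 09:55-11:15, 11:25-13:30.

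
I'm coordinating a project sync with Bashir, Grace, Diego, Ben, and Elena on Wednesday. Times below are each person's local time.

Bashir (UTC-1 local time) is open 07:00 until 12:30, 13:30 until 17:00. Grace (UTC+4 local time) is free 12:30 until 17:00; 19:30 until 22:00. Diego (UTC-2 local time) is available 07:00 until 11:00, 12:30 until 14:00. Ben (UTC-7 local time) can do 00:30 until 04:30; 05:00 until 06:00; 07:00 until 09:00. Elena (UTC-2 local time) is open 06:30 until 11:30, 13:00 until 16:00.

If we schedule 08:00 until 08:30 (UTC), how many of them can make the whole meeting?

2

Bashir in UTC: 08:00-13:30, 14:30-18:00 (add 1h to convert from UTC-1).
Grace in UTC: 08:30-13:00, 15:30-18:00 (subtract 4h to convert from UTC+4).
Diego in UTC: 09:00-13:00, 14:30-16:00 (add 2h to convert from UTC-2).
Ben in UTC: 07:30-11:30, 12:00-13:00, 14:00-16:00 (add 7h to convert from UTC-7).
Elena in UTC: 08:30-13:30, 15:00-18:00 (add 2h to convert from UTC-2).
Bashir and Ben can make the full 08:00-08:30 slot — that's 2.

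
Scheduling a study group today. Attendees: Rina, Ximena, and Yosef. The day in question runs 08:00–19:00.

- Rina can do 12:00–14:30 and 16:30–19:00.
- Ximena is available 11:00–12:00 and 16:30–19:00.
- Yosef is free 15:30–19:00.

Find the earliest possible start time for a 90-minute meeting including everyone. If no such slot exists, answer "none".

16:30

Rina ∩ Ximena: 16:30-19:00.
Rina ∩ Ximena ∩ Yosef: 16:30-19:00.
Those are the intersection windows.
The first common window of at least 90 minutes is 16:30-19:00, so the earliest start is 16:30.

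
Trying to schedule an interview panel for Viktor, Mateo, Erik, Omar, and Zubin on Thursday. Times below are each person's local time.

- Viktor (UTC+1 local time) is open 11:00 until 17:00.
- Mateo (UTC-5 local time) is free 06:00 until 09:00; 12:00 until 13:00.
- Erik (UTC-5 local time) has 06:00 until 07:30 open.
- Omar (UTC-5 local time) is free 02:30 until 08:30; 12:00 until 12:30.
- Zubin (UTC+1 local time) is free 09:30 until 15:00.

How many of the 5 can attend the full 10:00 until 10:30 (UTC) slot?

Viktor in UTC: 10:00-16:00 (subtract 1h to convert from UTC+1).
Mateo in UTC: 11:00-14:00, 17:00-18:00 (add 5h to convert from UTC-5).
Erik in UTC: 11:00-12:30 (add 5h to convert from UTC-5).
Omar in UTC: 07:30-13:30, 17:00-17:30 (add 5h to convert from UTC-5).
Zubin in UTC: 08:30-14:00 (subtract 1h to convert from UTC+1).
Viktor, Omar, and Zubin can make the full 10:00-10:30 slot — that's 3.

3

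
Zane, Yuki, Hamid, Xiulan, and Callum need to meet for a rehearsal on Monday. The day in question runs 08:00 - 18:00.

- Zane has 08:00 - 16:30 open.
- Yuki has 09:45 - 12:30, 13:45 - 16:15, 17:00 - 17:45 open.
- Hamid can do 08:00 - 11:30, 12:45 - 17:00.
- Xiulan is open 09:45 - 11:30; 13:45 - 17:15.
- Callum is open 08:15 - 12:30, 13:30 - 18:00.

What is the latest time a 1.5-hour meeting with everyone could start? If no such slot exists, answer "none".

Zane ∩ Yuki: 09:45-12:30, 13:45-16:15.
Zane ∩ Yuki ∩ Hamid: 09:45-11:30, 13:45-16:15.
Zane ∩ Yuki ∩ Hamid ∩ Xiulan: 09:45-11:30, 13:45-16:15.
Zane ∩ Yuki ∩ Hamid ∩ Xiulan ∩ Callum: 09:45-11:30, 13:45-16:15.
So the common availability across everyone is 09:45-11:30, 13:45-16:15.
The last common window of at least 90 minutes is 13:45-16:15; a 90-minute meeting can start as late as 14:45 and still end by 16:15.

14:45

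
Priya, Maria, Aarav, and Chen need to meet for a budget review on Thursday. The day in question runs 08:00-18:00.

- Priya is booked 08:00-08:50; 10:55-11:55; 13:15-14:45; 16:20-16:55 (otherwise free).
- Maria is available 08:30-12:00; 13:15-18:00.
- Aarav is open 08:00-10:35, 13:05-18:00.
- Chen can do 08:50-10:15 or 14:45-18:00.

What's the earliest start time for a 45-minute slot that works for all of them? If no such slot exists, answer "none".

Priya free: 08:50-10:55, 11:55-13:15, 14:45-16:20, 16:55-18:00 (invert busy blocks within the working day).
Maria free: 08:30-12:00, 13:15-18:00.
Aarav free: 08:00-10:35, 13:05-18:00.
Chen free: 08:50-10:15, 14:45-18:00.
Priya ∩ Maria: 08:50-10:55, 11:55-12:00, 14:45-16:20, 16:55-18:00.
Priya ∩ Maria ∩ Aarav: 08:50-10:35, 14:45-16:20, 16:55-18:00.
Priya ∩ Maria ∩ Aarav ∩ Chen: 08:50-10:15, 14:45-16:20, 16:55-18:00.
The first common window of at least 45 minutes is 08:50-10:15, so the earliest start is 08:50.

08:50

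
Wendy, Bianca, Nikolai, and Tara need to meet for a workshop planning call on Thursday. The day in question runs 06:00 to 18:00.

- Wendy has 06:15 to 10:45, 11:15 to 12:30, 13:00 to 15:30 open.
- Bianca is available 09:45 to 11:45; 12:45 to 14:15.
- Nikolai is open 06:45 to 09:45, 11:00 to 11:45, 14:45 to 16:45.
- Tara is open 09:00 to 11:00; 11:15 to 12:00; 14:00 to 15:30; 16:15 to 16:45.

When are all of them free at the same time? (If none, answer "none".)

Wendy ∩ Bianca: 09:45-10:45, 11:15-11:45, 13:00-14:15.
Wendy ∩ Bianca ∩ Nikolai: 11:15-11:45.
Wendy ∩ Bianca ∩ Nikolai ∩ Tara: 11:15-11:45.

11:15-11:45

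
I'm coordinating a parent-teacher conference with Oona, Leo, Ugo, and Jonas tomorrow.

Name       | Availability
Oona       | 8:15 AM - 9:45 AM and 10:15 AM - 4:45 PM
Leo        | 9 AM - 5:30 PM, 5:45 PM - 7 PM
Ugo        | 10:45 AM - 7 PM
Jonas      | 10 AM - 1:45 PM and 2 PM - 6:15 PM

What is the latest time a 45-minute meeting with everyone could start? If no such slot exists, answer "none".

Oona ∩ Leo: 09:00-09:45, 10:15-16:45.
Oona ∩ Leo ∩ Ugo: 10:45-16:45.
Oona ∩ Leo ∩ Ugo ∩ Jonas: 10:45-13:45, 14:00-16:45.
Those are the intersection windows.
The last common window of at least 45 minutes is 14:00-16:45; a 45-minute meeting can start as late as 16:00 and still end by 16:45.

16:00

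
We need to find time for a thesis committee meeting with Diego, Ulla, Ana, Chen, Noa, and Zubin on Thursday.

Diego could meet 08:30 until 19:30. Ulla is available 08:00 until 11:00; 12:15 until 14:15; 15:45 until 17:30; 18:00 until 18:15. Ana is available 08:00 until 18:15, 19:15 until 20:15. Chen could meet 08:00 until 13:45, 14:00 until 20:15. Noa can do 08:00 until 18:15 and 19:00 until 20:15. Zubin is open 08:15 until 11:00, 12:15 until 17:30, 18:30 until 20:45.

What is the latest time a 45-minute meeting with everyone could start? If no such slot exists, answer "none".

Diego ∩ Ulla: 08:30-11:00, 12:15-14:15, 15:45-17:30, 18:00-18:15.
Diego ∩ Ulla ∩ Ana: 08:30-11:00, 12:15-14:15, 15:45-17:30, 18:00-18:15.
Diego ∩ Ulla ∩ Ana ∩ Chen: 08:30-11:00, 12:15-13:45, 14:00-14:15, 15:45-17:30, 18:00-18:15.
Diego ∩ Ulla ∩ Ana ∩ Chen ∩ Noa: 08:30-11:00, 12:15-13:45, 14:00-14:15, 15:45-17:30, 18:00-18:15.
Diego ∩ Ulla ∩ Ana ∩ Chen ∩ Noa ∩ Zubin: 08:30-11:00, 12:15-13:45, 14:00-14:15, 15:45-17:30.
The last common window of at least 45 minutes is 15:45-17:30; a 45-minute meeting can start as late as 16:45 and still end by 17:30.

16:45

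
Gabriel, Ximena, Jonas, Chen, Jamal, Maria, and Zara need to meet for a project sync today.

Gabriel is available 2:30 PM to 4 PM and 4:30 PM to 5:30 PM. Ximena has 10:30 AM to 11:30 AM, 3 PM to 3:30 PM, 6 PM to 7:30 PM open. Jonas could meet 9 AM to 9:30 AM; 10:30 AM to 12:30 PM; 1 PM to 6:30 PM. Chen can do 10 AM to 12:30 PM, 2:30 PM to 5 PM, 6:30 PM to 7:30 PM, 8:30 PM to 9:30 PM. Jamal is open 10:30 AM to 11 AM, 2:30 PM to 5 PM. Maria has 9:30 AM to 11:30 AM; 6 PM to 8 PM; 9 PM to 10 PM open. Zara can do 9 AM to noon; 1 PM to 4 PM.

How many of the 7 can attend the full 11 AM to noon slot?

Jonas, Chen, and Zara can make the full 11:00-12:00 slot — that's 3.

3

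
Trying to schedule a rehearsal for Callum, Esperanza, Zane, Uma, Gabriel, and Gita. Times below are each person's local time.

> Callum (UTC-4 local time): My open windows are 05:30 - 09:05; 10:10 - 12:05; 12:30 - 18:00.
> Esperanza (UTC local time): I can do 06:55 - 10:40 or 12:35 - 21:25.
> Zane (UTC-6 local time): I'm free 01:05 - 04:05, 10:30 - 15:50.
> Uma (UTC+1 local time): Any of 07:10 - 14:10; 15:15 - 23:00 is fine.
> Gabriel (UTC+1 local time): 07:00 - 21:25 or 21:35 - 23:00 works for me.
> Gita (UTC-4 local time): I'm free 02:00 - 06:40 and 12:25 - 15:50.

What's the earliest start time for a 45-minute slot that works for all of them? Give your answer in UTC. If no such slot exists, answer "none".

Callum in UTC: 09:30-13:05, 14:10-16:05, 16:30-22:00 (add 4h to convert from UTC-4).
Esperanza in UTC: 06:55-10:40, 12:35-21:25.
Zane in UTC: 07:05-10:05, 16:30-21:50 (add 6h to convert from UTC-6).
Uma in UTC: 06:10-13:10, 14:15-22:00 (subtract 1h to convert from UTC+1).
Gabriel in UTC: 06:00-20:25, 20:35-22:00 (subtract 1h to convert from UTC+1).
Gita in UTC: 06:00-10:40, 16:25-19:50 (add 4h to convert from UTC-4).
Callum ∩ Esperanza: 09:30-10:40, 12:35-13:05, 14:10-16:05, 16:30-21:25.
Callum ∩ Esperanza ∩ Zane: 09:30-10:05, 16:30-21:25.
Callum ∩ Esperanza ∩ Zane ∩ Uma: 09:30-10:05, 16:30-21:25.
Callum ∩ Esperanza ∩ Zane ∩ Uma ∩ Gabriel: 09:30-10:05, 16:30-20:25, 20:35-21:25.
Callum ∩ Esperanza ∩ Zane ∩ Uma ∩ Gabriel ∩ Gita: 09:30-10:05, 16:30-19:50.
The first common window of at least 45 minutes is 16:30-19:50, so the earliest start is 16:30.

16:30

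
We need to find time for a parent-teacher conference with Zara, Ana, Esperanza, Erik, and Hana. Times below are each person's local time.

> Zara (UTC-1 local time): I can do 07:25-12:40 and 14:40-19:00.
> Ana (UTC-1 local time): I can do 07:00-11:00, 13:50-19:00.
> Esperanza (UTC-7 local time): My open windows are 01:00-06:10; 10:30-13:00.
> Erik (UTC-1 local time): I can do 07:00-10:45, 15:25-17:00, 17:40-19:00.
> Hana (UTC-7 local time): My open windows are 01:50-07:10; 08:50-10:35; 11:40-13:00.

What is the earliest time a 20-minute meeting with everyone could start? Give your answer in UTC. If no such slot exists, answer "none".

08:50

Zara in UTC: 08:25-13:40, 15:40-20:00 (add 1h to convert from UTC-1).
Ana in UTC: 08:00-12:00, 14:50-20:00 (add 1h to convert from UTC-1).
Esperanza in UTC: 08:00-13:10, 17:30-20:00 (add 7h to convert from UTC-7).
Erik in UTC: 08:00-11:45, 16:25-18:00, 18:40-20:00 (add 1h to convert from UTC-1).
Hana in UTC: 08:50-14:10, 15:50-17:35, 18:40-20:00 (add 7h to convert from UTC-7).
Zara ∩ Ana: 08:25-12:00, 15:40-20:00.
Zara ∩ Ana ∩ Esperanza: 08:25-12:00, 17:30-20:00.
Zara ∩ Ana ∩ Esperanza ∩ Erik: 08:25-11:45, 17:30-18:00, 18:40-20:00.
Zara ∩ Ana ∩ Esperanza ∩ Erik ∩ Hana: 08:50-11:45, 17:30-17:35, 18:40-20:00.
The first common window of at least 20 minutes is 08:50-11:45, so the earliest start is 08:50.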